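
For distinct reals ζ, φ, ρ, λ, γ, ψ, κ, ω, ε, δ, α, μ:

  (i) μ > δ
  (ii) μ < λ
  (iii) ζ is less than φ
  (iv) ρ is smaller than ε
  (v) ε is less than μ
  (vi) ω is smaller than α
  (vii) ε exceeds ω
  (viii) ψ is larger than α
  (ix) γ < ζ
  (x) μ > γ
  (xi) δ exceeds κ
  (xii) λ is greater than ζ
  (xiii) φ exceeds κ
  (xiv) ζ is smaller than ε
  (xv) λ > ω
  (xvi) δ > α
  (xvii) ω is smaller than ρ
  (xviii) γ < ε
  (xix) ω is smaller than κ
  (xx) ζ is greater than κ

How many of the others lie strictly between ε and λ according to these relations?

1

Chaining upward from ε reaches: μ.
Chaining downward from λ reaches: ω, γ, κ, ζ, ρ, α, δ, μ.
Strictly between ε and λ are those in both lists: μ — 1 element.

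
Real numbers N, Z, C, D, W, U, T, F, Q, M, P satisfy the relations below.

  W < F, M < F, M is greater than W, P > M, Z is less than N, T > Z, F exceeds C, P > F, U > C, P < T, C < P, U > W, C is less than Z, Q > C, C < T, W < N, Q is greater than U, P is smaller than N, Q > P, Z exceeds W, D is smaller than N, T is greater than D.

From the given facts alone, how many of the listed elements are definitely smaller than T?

The elements the relations force below T are W, C, M, F, Z, P, D — no chain reaches any other.
That is 7.

7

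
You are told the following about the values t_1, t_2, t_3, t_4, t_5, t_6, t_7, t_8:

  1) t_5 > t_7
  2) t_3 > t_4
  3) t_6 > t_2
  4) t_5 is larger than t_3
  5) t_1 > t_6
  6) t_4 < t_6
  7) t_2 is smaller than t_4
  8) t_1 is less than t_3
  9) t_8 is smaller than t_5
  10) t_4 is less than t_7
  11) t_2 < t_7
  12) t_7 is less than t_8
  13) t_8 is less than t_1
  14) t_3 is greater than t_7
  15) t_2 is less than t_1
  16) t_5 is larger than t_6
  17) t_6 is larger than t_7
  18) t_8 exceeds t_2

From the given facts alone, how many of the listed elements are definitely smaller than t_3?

6

From t_3 the given relations immediately reach t_4, t_7, t_1.
From those, t_2, t_8, t_6 — 6 in total.
No other element is forced below t_3 by the given relations, so the count is 6.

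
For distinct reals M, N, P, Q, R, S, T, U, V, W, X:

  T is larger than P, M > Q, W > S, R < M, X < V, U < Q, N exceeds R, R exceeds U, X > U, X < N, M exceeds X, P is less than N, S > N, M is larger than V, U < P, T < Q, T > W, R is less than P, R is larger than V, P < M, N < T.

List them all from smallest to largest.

U < X < V < R < P < N < S < W < T < Q < M

Each adjacent pair is fixed by a given relation: U < X; X < V; V < R; R < P; P < N; N < S; S < W; W < T; T < Q; Q < M. Chaining them end to end gives the full order.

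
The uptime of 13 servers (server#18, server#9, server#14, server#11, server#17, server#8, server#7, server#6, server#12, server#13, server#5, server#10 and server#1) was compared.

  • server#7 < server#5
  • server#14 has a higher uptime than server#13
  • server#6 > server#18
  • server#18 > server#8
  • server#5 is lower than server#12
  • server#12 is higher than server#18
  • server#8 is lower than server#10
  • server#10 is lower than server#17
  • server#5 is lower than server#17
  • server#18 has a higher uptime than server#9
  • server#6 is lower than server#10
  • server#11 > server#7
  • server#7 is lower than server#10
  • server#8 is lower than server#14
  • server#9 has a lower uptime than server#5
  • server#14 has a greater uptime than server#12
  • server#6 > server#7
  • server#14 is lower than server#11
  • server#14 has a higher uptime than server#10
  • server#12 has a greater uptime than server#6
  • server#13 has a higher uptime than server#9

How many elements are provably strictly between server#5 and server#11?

Chaining upward from server#5 reaches: server#17, server#12, server#14.
Chaining downward from server#11 reaches: server#7, server#8, server#9, server#18, server#6, server#10, server#12, server#13, server#14.
Strictly between server#5 and server#11 are those in both lists: server#12, server#14 — 2 elements.

2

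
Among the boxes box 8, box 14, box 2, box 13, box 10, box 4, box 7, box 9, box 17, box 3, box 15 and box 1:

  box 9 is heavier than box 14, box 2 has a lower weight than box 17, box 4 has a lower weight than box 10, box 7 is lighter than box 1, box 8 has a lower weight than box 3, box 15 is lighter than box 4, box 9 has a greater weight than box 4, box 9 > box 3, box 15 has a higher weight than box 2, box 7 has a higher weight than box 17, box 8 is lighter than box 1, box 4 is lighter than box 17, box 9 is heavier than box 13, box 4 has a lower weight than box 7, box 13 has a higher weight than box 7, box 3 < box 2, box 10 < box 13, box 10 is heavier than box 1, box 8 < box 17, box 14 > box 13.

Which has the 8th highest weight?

The consecutive relations fix a unique order: box 8 < box 3 < box 2 < box 15 < box 4 < box 17 < box 7 < box 1 < box 10 < box 13 < box 14 < box 9.
The 8th largest is box 4.

box 4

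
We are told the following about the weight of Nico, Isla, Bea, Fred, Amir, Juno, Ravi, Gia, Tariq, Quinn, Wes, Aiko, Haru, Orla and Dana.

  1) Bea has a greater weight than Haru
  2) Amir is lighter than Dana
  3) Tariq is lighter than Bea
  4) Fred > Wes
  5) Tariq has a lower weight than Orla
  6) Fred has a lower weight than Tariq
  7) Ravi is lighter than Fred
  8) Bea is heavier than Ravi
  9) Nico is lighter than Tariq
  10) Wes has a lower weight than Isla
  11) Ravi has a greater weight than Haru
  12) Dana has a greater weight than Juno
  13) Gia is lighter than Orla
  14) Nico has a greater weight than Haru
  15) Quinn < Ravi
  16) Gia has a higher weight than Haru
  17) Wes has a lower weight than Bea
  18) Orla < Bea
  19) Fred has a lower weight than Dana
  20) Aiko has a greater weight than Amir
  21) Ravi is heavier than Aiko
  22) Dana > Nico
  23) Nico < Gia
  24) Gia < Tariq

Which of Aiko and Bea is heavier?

Bea

Chaining the given relations: Aiko < Ravi < Fred < Tariq < Orla < Bea.
So Aiko < Bea; Bea is the heavier of the two.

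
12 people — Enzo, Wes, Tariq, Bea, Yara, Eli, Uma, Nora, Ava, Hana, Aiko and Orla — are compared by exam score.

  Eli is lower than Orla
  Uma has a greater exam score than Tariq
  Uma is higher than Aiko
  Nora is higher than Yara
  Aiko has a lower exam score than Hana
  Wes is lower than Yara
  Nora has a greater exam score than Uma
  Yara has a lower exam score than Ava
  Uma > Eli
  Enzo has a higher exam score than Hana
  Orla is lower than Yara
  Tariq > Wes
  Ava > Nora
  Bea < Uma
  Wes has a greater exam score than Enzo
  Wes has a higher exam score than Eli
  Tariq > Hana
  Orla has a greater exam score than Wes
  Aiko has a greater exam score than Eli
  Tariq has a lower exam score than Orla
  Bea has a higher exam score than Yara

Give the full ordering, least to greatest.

Nothing is placed below Eli, so it is least; from there Eli < Aiko; Aiko < Hana; Hana < Enzo; Enzo < Wes; Wes < Tariq; Tariq < Orla; Orla < Yara; Yara < Bea; Bea < Uma; Uma < Nora; Nora < Ava, each given directly.

Eli < Aiko < Hana < Enzo < Wes < Tariq < Orla < Yara < Bea < Uma < Nora < Ava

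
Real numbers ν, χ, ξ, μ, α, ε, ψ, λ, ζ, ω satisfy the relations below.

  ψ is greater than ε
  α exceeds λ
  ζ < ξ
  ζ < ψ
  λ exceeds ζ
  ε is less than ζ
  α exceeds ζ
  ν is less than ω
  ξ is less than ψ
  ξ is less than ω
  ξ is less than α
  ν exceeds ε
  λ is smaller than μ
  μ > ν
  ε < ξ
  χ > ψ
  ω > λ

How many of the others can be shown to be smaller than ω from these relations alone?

Directly below ω: ν, λ, ξ.
One step further: ε, ζ (5 so far).
No other element is forced below ω by the given relations, so the count is 5.

5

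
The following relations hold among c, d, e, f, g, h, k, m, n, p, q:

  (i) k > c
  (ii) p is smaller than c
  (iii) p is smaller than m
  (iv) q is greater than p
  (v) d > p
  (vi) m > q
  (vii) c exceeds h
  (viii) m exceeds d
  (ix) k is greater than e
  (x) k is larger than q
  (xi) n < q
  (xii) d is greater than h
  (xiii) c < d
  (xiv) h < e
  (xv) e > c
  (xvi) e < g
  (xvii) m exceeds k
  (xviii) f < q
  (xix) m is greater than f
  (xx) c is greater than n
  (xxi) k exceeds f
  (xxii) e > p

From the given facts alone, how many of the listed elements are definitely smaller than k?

7

From k the given relations immediately reach f, c, e, q.
From those, h, n, p — 7 in total.
No other element is forced below k by the given relations, so the count is 7.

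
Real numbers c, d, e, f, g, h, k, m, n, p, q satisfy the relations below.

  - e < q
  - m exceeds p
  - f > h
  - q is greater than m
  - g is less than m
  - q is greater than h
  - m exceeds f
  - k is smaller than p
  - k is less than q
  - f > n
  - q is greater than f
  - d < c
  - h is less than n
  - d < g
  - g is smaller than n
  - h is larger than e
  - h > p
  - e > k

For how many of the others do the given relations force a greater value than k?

Directly above k: p, e, q.
One step further: h, m (5 so far).
One step further: n, f (7 so far).
Nothing else is reachable above k; 7 in all.

7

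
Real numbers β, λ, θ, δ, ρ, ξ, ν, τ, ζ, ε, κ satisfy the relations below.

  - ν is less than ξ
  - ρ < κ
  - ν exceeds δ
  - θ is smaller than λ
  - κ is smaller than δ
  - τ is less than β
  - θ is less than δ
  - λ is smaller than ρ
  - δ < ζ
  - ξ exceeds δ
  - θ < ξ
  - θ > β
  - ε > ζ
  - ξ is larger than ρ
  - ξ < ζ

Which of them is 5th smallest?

Piecing the relations together gives one ordering: τ < β < θ < λ < ρ < κ < δ < ν < ξ < ζ < ε.
The 5th smallest is ρ.

ρ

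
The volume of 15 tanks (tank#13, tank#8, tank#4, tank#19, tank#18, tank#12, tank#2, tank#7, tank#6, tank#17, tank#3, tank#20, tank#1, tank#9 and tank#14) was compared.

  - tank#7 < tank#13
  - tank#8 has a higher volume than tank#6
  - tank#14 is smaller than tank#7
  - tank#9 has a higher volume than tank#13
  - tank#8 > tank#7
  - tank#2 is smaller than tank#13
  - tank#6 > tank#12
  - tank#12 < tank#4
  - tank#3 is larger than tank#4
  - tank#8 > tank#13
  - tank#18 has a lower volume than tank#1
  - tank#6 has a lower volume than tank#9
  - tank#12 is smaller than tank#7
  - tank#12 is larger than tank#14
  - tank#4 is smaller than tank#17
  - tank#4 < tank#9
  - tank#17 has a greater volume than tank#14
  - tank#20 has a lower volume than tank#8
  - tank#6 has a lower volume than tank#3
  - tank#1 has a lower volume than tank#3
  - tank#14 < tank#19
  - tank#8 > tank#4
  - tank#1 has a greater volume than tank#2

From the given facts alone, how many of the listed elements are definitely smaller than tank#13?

Directly below tank#13: tank#2, tank#7.
One step further: tank#14, tank#12 (4 so far).
No other element is forced below tank#13 by the given relations, so the count is 4.

4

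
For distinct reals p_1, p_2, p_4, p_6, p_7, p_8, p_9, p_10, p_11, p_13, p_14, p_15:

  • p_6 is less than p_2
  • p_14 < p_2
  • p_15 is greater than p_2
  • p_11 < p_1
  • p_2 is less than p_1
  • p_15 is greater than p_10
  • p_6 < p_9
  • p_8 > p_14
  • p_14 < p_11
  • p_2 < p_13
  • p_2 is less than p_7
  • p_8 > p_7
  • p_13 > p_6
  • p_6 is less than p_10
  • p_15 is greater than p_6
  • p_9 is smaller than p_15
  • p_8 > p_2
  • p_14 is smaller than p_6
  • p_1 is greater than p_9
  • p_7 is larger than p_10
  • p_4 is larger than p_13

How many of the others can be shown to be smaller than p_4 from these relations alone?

4

From p_4 the given relations immediately reach p_13.
From those, p_6, p_2 — 3 in total.
From those, p_14 — 4 in total.
Nothing else is reachable below p_4; 4 in all.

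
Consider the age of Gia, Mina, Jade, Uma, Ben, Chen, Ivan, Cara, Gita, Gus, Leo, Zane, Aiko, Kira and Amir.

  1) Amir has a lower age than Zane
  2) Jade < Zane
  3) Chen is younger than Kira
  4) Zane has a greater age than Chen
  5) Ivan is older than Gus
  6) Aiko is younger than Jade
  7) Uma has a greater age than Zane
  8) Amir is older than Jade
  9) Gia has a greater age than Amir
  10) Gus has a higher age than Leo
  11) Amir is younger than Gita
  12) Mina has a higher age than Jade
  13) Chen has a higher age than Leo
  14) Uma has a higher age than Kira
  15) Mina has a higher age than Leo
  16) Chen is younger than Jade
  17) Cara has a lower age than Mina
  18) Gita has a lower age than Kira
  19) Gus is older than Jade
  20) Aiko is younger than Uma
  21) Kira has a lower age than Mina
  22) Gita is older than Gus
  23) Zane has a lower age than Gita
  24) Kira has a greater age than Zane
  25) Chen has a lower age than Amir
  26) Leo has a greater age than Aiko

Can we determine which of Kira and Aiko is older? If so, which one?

Following the relations from Aiko: Aiko < Leo < Chen < Zane < Gita < Kira.
So Kira is older.

Kira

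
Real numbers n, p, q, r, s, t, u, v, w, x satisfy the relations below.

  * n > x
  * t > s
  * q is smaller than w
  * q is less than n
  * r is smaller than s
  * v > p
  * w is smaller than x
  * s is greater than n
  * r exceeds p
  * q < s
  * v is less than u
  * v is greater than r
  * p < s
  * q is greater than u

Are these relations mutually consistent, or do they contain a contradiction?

consistent

The single ordering p < r < v < u < q < w < x < n < s < t satisfies every listed relation, so no contradiction arises.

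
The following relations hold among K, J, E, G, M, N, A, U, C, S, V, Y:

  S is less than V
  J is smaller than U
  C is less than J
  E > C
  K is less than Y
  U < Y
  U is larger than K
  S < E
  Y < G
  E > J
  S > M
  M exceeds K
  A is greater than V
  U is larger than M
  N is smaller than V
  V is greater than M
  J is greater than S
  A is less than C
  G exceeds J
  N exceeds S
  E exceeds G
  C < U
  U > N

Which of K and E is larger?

Link the given pairs in sequence: K < M; M < S; S < N; N < V; V < A; A < C; C < J; J < U; U < Y; Y < G; G < E.
Chaining these gives K < M < S < N < V < A < C < J < U < Y < G < E.
So K < E; E is the larger of the two.

E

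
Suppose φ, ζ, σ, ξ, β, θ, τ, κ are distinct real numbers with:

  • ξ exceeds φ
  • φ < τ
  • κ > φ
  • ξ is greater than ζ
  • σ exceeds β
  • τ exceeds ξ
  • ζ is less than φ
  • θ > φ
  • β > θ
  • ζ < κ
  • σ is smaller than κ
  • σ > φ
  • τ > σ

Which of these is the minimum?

ζ

Chaining upward from ζ: directly above it, φ, ξ, κ; then θ, σ, τ; then β.
That covers every other element, and nothing is given below ζ, so ζ is the minimum.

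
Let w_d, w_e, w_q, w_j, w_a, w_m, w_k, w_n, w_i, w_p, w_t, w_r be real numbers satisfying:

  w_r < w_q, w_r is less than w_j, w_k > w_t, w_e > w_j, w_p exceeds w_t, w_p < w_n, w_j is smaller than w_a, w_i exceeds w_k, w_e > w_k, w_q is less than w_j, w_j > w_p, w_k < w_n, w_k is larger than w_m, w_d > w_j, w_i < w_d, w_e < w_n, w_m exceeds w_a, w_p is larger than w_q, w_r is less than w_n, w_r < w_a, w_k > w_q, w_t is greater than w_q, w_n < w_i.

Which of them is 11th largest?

The consecutive relations fix a unique order: w_r < w_q < w_t < w_p < w_j < w_a < w_m < w_k < w_e < w_n < w_i < w_d.
Counting 11 from the largest end gives w_q.

w_q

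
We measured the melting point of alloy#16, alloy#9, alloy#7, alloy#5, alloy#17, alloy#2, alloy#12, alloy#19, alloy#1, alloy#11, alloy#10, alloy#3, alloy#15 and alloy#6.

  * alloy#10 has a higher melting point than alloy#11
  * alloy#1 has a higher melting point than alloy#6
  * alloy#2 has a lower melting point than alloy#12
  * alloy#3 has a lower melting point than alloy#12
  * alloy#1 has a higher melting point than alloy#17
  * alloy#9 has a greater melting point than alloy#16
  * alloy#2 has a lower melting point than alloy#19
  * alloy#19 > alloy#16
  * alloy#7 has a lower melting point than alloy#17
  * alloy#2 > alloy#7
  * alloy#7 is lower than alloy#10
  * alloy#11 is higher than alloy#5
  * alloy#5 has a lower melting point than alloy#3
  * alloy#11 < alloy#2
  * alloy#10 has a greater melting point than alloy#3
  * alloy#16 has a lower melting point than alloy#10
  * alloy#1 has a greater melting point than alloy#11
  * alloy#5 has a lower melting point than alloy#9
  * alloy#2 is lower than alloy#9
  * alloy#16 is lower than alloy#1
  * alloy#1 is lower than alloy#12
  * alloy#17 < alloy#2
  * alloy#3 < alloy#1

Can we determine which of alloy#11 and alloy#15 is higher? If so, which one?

Following every chain through alloy#15: nothing is chained to alloy#15.
alloy#11 is not reached, and no chain runs the other way from alloy#11 to alloy#15.
So the given relations leave the order of alloy#15 and alloy#11 undetermined.

undetermined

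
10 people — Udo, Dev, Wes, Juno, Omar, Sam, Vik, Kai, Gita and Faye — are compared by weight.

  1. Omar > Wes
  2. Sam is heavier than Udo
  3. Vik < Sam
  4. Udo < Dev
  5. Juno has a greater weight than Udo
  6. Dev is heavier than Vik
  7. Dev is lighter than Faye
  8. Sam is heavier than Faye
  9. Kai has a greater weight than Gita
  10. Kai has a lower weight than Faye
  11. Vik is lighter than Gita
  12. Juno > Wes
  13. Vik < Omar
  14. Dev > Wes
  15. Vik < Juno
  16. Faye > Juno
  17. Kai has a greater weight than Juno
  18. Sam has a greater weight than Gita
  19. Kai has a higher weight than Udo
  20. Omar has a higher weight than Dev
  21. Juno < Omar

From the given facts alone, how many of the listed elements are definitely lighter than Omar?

Directly below Omar: Vik, Wes, Dev, Juno.
One step further: Udo (5 so far).
Nothing else is reachable below Omar; 5 in all.

5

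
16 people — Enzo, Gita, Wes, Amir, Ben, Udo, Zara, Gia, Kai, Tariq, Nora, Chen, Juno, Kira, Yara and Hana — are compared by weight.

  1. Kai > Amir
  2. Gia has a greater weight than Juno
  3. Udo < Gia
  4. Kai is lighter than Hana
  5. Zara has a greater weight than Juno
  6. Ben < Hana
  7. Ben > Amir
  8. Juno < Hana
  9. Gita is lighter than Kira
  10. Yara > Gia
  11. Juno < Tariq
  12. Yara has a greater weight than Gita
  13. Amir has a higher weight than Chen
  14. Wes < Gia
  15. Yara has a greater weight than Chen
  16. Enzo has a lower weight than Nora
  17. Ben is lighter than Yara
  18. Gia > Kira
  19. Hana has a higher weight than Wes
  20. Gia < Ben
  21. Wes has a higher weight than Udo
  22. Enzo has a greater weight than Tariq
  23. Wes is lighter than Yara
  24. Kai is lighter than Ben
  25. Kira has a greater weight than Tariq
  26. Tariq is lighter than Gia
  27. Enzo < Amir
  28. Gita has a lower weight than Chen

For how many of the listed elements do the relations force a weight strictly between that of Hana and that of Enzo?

3

Chaining upward from Enzo reaches: Nora, Amir, Kai, Ben, Yara.
Chaining downward from Hana reaches: Juno, Gita, Tariq, Chen, Kira, Udo, Amir, Kai, Wes, Gia, Ben.
Strictly between Enzo and Hana are those in both lists: Amir, Kai, Ben — 3 elements.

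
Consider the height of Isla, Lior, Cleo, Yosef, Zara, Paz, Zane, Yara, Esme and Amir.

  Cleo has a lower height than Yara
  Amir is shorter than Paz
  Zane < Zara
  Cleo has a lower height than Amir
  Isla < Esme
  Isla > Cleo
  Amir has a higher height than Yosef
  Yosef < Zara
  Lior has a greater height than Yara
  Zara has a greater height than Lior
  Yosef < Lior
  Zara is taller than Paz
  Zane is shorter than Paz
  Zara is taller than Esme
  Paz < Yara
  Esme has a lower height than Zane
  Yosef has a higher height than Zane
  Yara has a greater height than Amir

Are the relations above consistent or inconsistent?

Every relation is compatible with Cleo < Isla < Esme < Zane < Yosef < Amir < Paz < Yara < Lior < Zara; the set is consistent.

consistent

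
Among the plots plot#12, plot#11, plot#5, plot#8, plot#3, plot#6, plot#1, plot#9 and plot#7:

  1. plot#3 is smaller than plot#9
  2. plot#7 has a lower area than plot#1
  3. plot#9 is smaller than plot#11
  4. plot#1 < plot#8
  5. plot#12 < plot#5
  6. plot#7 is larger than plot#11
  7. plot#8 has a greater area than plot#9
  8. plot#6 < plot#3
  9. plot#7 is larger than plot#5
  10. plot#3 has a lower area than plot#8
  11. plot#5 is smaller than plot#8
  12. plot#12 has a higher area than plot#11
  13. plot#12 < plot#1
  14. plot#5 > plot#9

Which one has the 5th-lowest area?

Piecing the relations together gives one ordering: plot#6 < plot#3 < plot#9 < plot#11 < plot#12 < plot#5 < plot#7 < plot#1 < plot#8.
Counting 5 from the smallest end gives plot#12.

plot#12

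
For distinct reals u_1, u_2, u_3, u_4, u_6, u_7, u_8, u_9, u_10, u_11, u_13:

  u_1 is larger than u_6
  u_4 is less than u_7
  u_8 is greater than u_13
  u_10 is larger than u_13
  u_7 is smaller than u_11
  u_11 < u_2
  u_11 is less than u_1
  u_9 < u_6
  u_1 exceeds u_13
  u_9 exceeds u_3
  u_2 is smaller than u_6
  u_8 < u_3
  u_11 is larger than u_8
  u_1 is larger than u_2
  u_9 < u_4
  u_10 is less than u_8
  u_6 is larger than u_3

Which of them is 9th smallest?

Piecing the relations together gives one ordering: u_13 < u_10 < u_8 < u_3 < u_9 < u_4 < u_7 < u_11 < u_2 < u_6 < u_1.
Counting 9 from the smallest end gives u_2.

u_2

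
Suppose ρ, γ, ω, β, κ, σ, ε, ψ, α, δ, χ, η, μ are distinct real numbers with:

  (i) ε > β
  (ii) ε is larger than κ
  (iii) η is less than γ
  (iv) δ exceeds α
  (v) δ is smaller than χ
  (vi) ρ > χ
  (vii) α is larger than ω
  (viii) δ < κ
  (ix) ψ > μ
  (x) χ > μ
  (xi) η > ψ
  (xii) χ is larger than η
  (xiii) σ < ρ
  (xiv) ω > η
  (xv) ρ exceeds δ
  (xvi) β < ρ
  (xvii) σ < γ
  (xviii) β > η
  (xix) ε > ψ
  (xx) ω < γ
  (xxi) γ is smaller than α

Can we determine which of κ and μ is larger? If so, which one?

The relevant relations are μ < ψ; ψ < η; η < ω; ω < γ; γ < α; α < δ; δ < κ.
Together: μ < ψ < η < ω < γ < α < δ < κ.
So κ is larger.

κ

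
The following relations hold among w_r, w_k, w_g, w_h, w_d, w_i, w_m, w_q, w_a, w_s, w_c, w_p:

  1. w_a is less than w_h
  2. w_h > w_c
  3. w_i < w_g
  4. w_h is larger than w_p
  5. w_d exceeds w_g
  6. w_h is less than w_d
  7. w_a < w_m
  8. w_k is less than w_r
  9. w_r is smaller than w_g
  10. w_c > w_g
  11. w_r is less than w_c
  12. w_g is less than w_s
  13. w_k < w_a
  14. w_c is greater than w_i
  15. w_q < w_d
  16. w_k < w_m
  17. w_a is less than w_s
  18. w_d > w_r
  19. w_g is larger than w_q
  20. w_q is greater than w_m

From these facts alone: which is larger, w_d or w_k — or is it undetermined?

w_d

Link the given pairs in sequence: w_k < w_a; w_a < w_m; w_m < w_q; w_q < w_g; w_g < w_c; w_c < w_h; w_h < w_d.
Chaining these gives w_k < w_a < w_m < w_q < w_g < w_c < w_h < w_d.
So w_d is larger.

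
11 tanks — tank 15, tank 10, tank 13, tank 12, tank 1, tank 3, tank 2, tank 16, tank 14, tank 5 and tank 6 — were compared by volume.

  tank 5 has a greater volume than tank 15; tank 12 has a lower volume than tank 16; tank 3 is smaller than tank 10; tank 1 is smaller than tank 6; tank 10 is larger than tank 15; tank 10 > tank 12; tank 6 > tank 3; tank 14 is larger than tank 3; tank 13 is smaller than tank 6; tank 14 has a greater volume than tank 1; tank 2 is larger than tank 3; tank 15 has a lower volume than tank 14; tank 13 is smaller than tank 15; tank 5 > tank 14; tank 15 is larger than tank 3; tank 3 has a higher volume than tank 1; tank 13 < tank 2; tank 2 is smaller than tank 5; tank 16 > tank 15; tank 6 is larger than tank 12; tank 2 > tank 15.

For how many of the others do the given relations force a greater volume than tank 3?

7

The elements the relations force above tank 3 are tank 6, tank 15, tank 14, tank 2, tank 5, tank 10, tank 16 — no chain reaches any other.
That is 7.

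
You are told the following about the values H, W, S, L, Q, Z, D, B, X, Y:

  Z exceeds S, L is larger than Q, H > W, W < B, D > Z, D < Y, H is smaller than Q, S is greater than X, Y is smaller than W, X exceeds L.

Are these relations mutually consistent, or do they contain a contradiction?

Chaining the given relations yields H < Q < L < X < S < Z < D < Y < W, so H < W. But one relation states W < H. These cannot both hold.

inconsistent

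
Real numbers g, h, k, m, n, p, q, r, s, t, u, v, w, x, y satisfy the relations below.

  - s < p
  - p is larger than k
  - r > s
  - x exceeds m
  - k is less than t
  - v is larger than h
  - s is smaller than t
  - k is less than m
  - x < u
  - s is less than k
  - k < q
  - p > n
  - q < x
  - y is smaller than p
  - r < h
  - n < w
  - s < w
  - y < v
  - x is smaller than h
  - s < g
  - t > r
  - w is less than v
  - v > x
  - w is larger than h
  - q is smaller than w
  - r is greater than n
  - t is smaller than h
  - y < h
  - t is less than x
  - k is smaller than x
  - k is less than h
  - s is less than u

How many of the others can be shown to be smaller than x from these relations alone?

Directly below x: k, m, t, q.
One step further: s, r (6 so far).
One step further: n (7 so far).
No other element is forced below x by the given relations, so the count is 7.

7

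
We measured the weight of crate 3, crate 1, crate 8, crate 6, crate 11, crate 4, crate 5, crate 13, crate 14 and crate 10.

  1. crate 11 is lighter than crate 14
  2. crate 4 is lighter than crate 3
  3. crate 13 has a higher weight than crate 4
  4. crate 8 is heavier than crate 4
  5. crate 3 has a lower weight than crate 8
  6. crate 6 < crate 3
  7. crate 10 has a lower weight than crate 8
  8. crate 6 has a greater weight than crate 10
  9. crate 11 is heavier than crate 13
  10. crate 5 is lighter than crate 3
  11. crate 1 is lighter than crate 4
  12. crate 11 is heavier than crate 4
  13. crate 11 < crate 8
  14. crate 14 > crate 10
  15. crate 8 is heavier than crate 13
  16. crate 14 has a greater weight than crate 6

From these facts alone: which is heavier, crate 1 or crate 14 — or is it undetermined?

crate 14

crate 1 < crate 4 and crate 4 < crate 13 give crate 1 < crate 13.
Then crate 13 < crate 11 extends the chain to crate 11.
Then crate 11 < crate 14 extends the chain to crate 14.
So crate 14 is heavier.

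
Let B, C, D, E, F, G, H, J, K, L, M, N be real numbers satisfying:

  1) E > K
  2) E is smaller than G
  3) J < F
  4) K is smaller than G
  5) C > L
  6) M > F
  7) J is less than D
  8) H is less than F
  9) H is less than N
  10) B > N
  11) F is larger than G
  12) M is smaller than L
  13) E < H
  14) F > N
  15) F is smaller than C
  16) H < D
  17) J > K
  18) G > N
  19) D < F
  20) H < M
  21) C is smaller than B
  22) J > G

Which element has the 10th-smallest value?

The consecutive relations fix a unique order: K < E < H < N < G < J < D < F < M < L < C < B.
Counting 10 from the smallest end gives L.

L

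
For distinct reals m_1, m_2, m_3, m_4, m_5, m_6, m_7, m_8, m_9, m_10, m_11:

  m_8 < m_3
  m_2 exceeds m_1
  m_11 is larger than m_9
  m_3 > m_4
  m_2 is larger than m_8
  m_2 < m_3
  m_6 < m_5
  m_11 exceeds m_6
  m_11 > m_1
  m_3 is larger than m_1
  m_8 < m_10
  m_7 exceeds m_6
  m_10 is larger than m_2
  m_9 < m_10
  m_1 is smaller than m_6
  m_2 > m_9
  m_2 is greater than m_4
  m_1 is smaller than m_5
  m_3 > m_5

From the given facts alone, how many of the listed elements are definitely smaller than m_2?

Directly below m_2: m_1, m_4, m_9, m_8.
No other element is forced below m_2 by the given relations, so the count is 4.

4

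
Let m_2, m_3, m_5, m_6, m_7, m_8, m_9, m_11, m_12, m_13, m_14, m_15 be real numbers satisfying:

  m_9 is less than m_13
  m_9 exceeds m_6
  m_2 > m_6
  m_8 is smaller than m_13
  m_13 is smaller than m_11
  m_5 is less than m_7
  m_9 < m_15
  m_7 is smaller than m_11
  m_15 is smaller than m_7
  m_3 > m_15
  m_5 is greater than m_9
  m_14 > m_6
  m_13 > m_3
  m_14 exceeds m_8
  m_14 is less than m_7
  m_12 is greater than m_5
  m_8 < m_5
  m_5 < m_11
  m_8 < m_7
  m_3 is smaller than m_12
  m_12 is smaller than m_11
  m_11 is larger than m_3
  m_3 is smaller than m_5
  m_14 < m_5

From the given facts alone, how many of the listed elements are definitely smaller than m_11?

Directly below m_11: m_3, m_13, m_5, m_12, m_7.
One step further: m_9, m_8, m_15, m_14 (9 so far).
One step further: m_6 (10 so far).
Nothing else is reachable below m_11; 10 in all.

10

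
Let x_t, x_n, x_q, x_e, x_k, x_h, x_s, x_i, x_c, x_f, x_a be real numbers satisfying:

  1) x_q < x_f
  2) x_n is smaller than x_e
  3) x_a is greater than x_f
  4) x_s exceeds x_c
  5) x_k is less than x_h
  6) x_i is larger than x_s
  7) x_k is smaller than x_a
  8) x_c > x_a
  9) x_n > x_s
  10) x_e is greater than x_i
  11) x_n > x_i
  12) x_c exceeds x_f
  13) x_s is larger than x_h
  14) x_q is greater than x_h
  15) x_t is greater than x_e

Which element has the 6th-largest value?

x_c

The consecutive relations fix a unique order: x_k < x_h < x_q < x_f < x_a < x_c < x_s < x_i < x_n < x_e < x_t.
The 6th largest is x_c.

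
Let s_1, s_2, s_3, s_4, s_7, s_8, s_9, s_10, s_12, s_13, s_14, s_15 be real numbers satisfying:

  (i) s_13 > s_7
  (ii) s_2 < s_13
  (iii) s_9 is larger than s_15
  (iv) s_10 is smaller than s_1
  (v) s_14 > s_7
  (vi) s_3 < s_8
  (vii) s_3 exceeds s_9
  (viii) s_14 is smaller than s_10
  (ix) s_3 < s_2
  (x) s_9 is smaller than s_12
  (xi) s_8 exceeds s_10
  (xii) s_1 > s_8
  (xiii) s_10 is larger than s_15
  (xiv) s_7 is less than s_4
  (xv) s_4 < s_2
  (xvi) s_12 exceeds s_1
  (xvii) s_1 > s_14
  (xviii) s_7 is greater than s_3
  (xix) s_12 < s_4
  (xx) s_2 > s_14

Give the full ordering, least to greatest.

s_15 < s_9 < s_3 < s_7 < s_14 < s_10 < s_8 < s_1 < s_12 < s_4 < s_2 < s_13

Nothing is placed below s_15, so it is least; from there s_15 < s_9; s_9 < s_3; s_3 < s_7; s_7 < s_14; s_14 < s_10; s_10 < s_8; s_8 < s_1; s_1 < s_12; s_12 < s_4; s_4 < s_2; s_2 < s_13, each given directly.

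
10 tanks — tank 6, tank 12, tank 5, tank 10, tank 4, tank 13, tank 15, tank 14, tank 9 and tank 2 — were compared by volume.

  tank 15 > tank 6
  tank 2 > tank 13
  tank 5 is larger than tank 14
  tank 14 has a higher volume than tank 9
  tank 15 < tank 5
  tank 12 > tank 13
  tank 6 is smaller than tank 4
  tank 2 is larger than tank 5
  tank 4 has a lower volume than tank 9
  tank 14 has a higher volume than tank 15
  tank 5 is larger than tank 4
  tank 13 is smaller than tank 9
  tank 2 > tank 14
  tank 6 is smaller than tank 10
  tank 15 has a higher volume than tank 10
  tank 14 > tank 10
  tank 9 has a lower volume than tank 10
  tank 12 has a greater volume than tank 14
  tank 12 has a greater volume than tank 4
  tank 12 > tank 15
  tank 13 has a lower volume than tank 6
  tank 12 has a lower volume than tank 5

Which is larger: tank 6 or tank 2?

tank 2

tank 6 < tank 4 and tank 4 < tank 9 give tank 6 < tank 9.
Then tank 9 < tank 10 extends the chain to tank 10.
With tank 10 < tank 15: tank 6 < tank 4 < tank 9 < tank 10 < tank 15.
With tank 15 < tank 14: tank 6 < tank 4 < tank 9 < tank 10 < tank 15 < tank 14.
Then tank 14 < tank 12 extends the chain to tank 12.
With tank 12 < tank 5: tank 6 < tank 4 < tank 9 < tank 10 < tank 15 < tank 14 < tank 12 < tank 5.
Then tank 5 < tank 2 extends the chain to tank 2.
So tank 6 < tank 2; tank 2 is the larger of the two.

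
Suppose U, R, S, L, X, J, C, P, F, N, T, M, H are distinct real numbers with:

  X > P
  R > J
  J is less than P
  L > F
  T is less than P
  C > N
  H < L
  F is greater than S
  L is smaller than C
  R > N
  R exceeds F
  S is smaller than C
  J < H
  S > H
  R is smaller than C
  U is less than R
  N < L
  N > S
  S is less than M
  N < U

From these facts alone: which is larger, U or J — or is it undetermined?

U

J < H < S < N < U, by transitivity through H, S, N.
So U is larger.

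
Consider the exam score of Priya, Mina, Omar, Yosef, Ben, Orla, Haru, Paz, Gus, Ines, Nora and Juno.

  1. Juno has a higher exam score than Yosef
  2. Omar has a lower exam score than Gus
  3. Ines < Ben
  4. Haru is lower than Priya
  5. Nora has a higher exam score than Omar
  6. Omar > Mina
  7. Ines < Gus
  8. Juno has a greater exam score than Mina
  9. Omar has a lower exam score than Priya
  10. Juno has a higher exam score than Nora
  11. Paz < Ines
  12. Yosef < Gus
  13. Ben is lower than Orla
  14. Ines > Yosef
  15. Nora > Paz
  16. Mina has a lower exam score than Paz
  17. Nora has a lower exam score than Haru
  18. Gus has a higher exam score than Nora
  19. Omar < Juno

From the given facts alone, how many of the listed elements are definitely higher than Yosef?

Directly above Yosef: Ines, Gus, Juno.
One step further: Ben (4 so far).
One step further: Orla (5 so far).
No other element is forced above Yosef by the given relations, so the count is 5.

5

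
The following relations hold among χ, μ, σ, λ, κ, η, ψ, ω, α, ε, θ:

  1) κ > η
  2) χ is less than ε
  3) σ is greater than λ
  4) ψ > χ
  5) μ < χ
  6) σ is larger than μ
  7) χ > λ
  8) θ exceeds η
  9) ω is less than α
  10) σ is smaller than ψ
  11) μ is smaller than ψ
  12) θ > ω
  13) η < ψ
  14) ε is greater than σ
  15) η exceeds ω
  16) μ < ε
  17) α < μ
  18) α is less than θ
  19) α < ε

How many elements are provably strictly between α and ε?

The relations place α below ε. An element lies strictly between them when it is forced above α and also forced below ε.
Above α: {μ, χ, σ, θ, ψ}. Below ε: {ω, λ, μ, χ, σ}.
Intersection: {μ, χ, σ} — 3.

3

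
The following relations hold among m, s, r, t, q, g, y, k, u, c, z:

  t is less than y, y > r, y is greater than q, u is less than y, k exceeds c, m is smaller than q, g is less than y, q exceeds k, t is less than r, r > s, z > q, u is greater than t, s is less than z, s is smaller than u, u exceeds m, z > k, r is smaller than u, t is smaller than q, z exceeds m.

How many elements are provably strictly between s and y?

Chaining upward from s reaches: r, u, z.
Chaining downward from y reaches: c, m, k, t, r, u, q, g.
Strictly between s and y are those in both lists: r, u — 2 elements.

2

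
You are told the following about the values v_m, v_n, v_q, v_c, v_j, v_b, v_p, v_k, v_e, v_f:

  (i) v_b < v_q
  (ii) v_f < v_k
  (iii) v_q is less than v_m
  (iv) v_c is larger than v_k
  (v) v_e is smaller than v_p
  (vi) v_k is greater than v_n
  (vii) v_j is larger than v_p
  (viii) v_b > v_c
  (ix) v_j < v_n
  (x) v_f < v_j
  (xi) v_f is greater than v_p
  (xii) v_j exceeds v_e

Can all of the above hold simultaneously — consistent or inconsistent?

Every relation is compatible with v_e < v_p < v_f < v_j < v_n < v_k < v_c < v_b < v_q < v_m; the set is consistent.

consistent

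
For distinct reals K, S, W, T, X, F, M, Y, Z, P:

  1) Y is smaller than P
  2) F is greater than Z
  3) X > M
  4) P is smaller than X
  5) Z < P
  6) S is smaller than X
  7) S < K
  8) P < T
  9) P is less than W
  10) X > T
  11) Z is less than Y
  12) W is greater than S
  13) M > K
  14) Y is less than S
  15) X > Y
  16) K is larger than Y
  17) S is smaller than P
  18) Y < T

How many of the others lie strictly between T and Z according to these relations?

Chaining upward from Z reaches: Y, S, K, M, P, W, F, X.
Chaining downward from T reaches: Y, S, P.
Strictly between Z and T are those in both lists: Y, S, P — 3 elements.

3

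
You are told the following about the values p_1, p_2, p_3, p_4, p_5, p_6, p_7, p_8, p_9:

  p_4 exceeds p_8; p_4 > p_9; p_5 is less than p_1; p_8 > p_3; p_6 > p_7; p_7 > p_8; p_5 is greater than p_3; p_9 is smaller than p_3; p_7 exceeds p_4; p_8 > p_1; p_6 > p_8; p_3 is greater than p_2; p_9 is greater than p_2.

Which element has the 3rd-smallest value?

Piecing the relations together gives one ordering: p_2 < p_9 < p_3 < p_5 < p_1 < p_8 < p_4 < p_7 < p_6.
Counting 3 from the smallest end gives p_3.

p_3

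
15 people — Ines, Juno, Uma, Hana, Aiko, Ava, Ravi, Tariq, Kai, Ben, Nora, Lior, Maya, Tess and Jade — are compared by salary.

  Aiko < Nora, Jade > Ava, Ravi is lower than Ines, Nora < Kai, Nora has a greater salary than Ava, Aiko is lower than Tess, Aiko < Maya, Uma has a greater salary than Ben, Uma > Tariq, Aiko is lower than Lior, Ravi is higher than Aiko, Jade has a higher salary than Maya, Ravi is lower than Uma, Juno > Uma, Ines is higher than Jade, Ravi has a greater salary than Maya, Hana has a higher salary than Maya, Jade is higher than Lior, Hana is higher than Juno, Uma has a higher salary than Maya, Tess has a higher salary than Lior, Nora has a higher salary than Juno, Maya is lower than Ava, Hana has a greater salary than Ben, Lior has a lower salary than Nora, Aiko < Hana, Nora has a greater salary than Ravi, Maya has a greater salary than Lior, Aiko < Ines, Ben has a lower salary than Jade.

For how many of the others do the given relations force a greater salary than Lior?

From Lior the given relations immediately reach Maya, Jade, Nora, Tess.
From those, Ravi, Uma, Ava, Ines, Hana, Kai — 10 in total.
From those, Juno — 11 in total.
Nothing else is reachable above Lior; 11 in all.

11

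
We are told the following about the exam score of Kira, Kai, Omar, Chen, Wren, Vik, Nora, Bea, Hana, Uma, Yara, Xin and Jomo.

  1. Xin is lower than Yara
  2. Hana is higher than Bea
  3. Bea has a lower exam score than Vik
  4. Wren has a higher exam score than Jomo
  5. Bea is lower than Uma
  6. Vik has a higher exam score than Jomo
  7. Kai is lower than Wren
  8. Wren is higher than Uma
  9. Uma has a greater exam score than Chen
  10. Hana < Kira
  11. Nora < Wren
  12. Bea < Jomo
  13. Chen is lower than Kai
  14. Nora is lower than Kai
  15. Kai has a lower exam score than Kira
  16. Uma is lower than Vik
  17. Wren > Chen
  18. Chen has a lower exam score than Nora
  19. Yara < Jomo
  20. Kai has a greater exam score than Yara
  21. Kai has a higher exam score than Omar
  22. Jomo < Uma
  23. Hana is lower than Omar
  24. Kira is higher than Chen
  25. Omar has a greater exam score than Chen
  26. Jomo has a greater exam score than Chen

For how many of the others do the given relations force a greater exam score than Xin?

7

Directly above Xin: Yara.
One step further: Jomo, Kai (3 so far).
One step further: Uma, Vik, Wren, Kira (7 so far).
Nothing else is reachable above Xin; 7 in all.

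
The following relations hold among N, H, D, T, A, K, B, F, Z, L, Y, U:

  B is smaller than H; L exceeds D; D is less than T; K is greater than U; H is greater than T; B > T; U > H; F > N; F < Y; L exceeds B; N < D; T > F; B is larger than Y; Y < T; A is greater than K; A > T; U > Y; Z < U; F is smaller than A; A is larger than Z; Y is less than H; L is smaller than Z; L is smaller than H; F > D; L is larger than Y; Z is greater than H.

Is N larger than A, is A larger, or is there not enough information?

N < D and D < F give N < F.
With F < Y: N < D < F < Y.
With Y < T: N < D < F < Y < T.
Then T < B extends the chain to B.
Then B < L extends the chain to L.
With L < Z: N < D < F < Y < T < B < L < Z.
With Z < U: N < D < F < Y < T < B < L < Z < U.
Then U < K extends the chain to K.
Then K < A extends the chain to A.
So A is larger.

A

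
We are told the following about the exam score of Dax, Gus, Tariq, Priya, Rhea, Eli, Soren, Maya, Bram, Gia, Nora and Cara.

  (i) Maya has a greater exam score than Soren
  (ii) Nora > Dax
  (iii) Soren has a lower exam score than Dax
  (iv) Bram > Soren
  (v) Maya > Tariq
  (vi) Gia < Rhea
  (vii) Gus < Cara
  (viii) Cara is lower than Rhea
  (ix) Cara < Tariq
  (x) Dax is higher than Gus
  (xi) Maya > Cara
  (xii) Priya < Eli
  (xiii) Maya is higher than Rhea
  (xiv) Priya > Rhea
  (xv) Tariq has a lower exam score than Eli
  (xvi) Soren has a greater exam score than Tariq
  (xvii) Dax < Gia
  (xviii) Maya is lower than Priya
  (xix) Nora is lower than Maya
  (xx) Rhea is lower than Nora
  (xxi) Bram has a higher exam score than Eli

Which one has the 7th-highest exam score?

Gia

Chaining the given pairs: Gus < Cara < Tariq < Soren < Dax < Gia < Rhea < Nora < Maya < Priya < Eli < Bram.
Counting 7 from the largest end gives Gia.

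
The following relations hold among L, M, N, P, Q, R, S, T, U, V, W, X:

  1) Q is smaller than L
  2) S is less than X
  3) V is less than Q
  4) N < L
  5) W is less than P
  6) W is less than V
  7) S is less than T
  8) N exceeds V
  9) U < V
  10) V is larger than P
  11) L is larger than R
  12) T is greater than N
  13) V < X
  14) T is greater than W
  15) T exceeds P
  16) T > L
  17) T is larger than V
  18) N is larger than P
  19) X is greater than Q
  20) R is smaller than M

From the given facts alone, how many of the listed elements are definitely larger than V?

5

Directly above V: Q, N, T, X.
One step further: L (5 so far).
Nothing else is reachable above V; 5 in all.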